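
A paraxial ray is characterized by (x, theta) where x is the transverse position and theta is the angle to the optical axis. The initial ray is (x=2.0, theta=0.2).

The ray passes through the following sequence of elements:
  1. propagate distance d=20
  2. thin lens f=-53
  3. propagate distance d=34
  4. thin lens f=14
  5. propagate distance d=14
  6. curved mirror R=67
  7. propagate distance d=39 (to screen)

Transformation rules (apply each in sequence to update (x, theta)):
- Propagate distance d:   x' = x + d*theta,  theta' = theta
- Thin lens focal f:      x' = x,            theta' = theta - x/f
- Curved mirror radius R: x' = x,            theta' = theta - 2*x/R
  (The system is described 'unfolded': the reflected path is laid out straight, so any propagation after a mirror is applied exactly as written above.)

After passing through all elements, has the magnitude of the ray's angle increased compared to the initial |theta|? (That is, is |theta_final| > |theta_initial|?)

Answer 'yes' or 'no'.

Initial: x=2.0000 theta=0.2000
After 1 (propagate distance d=20): x=6.0000 theta=0.2000
After 2 (thin lens f=-53): x=6.0000 theta=83/265 (≈0.3132)
After 3 (propagate distance d=34): x=4412/265 (≈16.6491) theta=83/265 (≈0.3132)
After 4 (thin lens f=14): x=4412/265 (≈16.6491) theta=-325/371 (≈-0.8760)
After 5 (propagate distance d=14): x=1162/265 (≈4.3849) theta=-325/371 (≈-0.8760)
After 6 (curved mirror R=67): x=1162/265 (≈4.3849) theta=-125143/124285 (≈-1.0069)
After 7 (propagate distance d=39 (to screen)): x=-4335599/124285 (≈-34.8843) theta=-125143/124285 (≈-1.0069)
|theta_initial|=0.2000 |theta_final|=125143/124285 (≈1.0069) -> increased

Answer: yes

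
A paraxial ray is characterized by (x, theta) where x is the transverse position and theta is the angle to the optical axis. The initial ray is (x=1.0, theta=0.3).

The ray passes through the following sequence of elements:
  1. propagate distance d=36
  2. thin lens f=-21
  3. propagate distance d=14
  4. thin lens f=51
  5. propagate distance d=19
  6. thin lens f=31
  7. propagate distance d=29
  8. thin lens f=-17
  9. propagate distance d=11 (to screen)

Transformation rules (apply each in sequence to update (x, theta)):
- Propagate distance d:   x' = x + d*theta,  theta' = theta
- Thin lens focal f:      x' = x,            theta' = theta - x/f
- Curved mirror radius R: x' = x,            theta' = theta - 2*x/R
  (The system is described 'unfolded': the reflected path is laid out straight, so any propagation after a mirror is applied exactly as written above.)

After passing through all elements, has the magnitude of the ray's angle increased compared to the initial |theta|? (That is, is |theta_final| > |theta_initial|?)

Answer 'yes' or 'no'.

Initial: x=1.0000 theta=0.3000
After 1 (propagate distance d=36): x=11.8000 theta=0.3000
After 2 (thin lens f=-21): x=11.8000 theta=181/210 (≈0.8619)
After 3 (propagate distance d=14): x=358/15 (≈23.8667) theta=181/210 (≈0.8619)
After 4 (thin lens f=51): x=358/15 (≈23.8667) theta=4219/10710 (≈0.3939)
After 5 (propagate distance d=19): x=335773/10710 (≈31.3514) theta=4219/10710 (≈0.3939)
After 6 (thin lens f=31): x=335773/10710 (≈31.3514) theta=-11388/18445 (≈-0.6174)
After 7 (propagate distance d=29): x=4464427/332010 (≈13.4467) theta=-11388/18445 (≈-0.6174)
After 8 (thin lens f=-17): x=4464427/332010 (≈13.4467) theta=139957/806310 (≈0.1736)
After 9 (propagate distance d=11 (to screen)): x=43335974/2822085 (≈15.3560) theta=139957/806310 (≈0.1736)
|theta_initial|=0.3000 |theta_final|=139957/806310 (≈0.1736) -> not increased

Answer: no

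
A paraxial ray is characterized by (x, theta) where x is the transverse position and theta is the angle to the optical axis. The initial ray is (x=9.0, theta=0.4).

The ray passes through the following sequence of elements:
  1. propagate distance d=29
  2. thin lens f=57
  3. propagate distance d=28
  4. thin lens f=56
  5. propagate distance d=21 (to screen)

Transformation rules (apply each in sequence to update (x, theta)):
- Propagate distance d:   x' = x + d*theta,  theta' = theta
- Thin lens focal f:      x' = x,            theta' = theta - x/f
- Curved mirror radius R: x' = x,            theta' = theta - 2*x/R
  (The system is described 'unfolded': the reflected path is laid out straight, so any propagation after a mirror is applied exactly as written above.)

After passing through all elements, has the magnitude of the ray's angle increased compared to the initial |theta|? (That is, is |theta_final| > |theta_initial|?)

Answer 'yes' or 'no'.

Initial: x=9.0000 theta=0.4000
After 1 (propagate distance d=29): x=20.6000 theta=0.4000
After 2 (thin lens f=57): x=20.6000 theta=11/285 (≈0.0386)
After 3 (propagate distance d=28): x=6179/285 (≈21.6807) theta=11/285 (≈0.0386)
After 4 (thin lens f=56): x=6179/285 (≈21.6807) theta=-5563/15960 (≈-0.3486)
After 5 (propagate distance d=21 (to screen)): x=32743/2280 (≈14.3610) theta=-5563/15960 (≈-0.3486)
|theta_initial|=0.4000 |theta_final|=5563/15960 (≈0.3486) -> not increased

Answer: no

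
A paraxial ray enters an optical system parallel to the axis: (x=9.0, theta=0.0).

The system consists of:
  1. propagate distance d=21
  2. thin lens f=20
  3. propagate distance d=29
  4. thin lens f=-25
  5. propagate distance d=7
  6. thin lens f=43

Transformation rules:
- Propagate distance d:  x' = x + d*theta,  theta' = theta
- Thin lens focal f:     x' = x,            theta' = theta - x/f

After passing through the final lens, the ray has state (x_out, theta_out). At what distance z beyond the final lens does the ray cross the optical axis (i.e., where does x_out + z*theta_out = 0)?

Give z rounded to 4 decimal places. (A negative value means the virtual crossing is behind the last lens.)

Answer: -19.9289

Derivation:
Initial: x=9.0000 theta=0.0000
After 1 (propagate distance d=21): x=9.0000 theta=0.0000
After 2 (thin lens f=20): x=9.0000 theta=-0.4500
After 3 (propagate distance d=29): x=-4.0500 theta=-0.4500
After 4 (thin lens f=-25): x=-4.0500 theta=-0.6120
After 5 (propagate distance d=7): x=-8.3340 theta=-0.6120
After 6 (thin lens f=43): x=-8.3340 theta=-8991/21500 (≈-0.4182)
z_focus = -x_out/theta_out = -(-8.3340)/(-8991/21500) = -19909/999 ≈ -19.9289
Rounded to 4 decimal places: z = -19.9289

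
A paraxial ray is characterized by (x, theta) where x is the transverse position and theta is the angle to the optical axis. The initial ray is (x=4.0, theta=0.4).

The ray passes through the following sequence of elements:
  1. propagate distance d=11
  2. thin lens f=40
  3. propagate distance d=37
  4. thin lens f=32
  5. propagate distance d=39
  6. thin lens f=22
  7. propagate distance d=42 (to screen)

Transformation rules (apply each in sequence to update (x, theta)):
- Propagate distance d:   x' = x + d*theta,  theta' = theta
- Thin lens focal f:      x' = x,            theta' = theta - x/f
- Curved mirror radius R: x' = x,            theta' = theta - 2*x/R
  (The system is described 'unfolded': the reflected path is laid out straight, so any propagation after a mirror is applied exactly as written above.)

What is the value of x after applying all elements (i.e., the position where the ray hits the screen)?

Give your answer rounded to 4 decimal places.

Initial: x=4.0000 theta=0.4000
After 1 (propagate distance d=11): x=8.4000 theta=0.4000
After 2 (thin lens f=40): x=8.4000 theta=0.1900
After 3 (propagate distance d=37): x=15.4300 theta=0.1900
After 4 (thin lens f=32): x=15.4300 theta=-187/640 (≈-0.2922)
After 5 (propagate distance d=39): x=12911/3200 (≈4.0347) theta=-187/640 (≈-0.2922)
After 6 (thin lens f=22): x=12911/3200 (≈4.0347) theta=-33481/70400 (≈-0.4756)
After 7 (propagate distance d=42 (to screen)): x=-14027/880 (≈-15.9398) theta=-33481/70400 (≈-0.4756)
Rounded to 4 decimal places: x = -15.9398

Answer: -15.9398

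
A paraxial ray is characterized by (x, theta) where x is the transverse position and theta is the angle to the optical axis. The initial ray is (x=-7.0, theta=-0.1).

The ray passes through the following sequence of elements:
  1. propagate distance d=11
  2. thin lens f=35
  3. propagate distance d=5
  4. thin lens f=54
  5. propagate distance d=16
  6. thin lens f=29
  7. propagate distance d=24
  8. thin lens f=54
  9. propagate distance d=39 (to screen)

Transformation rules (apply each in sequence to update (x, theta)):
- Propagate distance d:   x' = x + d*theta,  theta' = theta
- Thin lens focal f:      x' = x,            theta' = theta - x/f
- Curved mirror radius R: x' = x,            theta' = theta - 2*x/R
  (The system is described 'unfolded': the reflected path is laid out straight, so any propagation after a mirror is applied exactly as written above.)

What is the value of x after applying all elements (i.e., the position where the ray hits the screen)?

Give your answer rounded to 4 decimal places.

Answer: 16.3617

Derivation:
Initial: x=-7.0000 theta=-0.1000
After 1 (propagate distance d=11): x=-8.1000 theta=-0.1000
After 2 (thin lens f=35): x=-8.1000 theta=23/175 (≈0.1314)
After 3 (propagate distance d=5): x=-521/70 (≈-7.4429) theta=23/175 (≈0.1314)
After 4 (thin lens f=54): x=-521/70 (≈-7.4429) theta=727/2700 (≈0.2693)
After 5 (propagate distance d=16): x=-29623/9450 (≈-3.1347) theta=727/2700 (≈0.2693)
After 6 (thin lens f=29): x=-29623/9450 (≈-3.1347) theta=206827/548100 (≈0.3774)
After 7 (propagate distance d=24): x=1622857/274050 (≈5.9218) theta=206827/548100 (≈0.3774)
After 8 (thin lens f=54): x=1622857/274050 (≈5.9218) theta=990368/3699675 (≈0.2677)
After 9 (propagate distance d=39 (to screen)): x=40355281/2466450 (≈16.3617) theta=990368/3699675 (≈0.2677)
Rounded to 4 decimal places: x = 16.3617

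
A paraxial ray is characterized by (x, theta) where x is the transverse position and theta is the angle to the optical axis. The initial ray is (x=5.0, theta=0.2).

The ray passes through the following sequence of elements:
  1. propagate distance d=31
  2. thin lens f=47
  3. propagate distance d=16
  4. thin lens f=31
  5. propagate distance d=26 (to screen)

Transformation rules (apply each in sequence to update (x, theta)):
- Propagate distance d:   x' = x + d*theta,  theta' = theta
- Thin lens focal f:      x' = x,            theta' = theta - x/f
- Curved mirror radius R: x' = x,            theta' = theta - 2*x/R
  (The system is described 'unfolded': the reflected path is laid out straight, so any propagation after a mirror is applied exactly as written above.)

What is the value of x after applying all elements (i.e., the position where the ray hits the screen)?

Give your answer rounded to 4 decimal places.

Initial: x=5.0000 theta=0.2000
After 1 (propagate distance d=31): x=11.2000 theta=0.2000
After 2 (thin lens f=47): x=11.2000 theta=-9/235 (≈-0.0383)
After 3 (propagate distance d=16): x=2488/235 (≈10.5872) theta=-9/235 (≈-0.0383)
After 4 (thin lens f=31): x=2488/235 (≈10.5872) theta=-2767/7285 (≈-0.3798)
After 5 (propagate distance d=26 (to screen)): x=5186/7285 (≈0.7119) theta=-2767/7285 (≈-0.3798)
Rounded to 4 decimal places: x = 0.7119

Answer: 0.7119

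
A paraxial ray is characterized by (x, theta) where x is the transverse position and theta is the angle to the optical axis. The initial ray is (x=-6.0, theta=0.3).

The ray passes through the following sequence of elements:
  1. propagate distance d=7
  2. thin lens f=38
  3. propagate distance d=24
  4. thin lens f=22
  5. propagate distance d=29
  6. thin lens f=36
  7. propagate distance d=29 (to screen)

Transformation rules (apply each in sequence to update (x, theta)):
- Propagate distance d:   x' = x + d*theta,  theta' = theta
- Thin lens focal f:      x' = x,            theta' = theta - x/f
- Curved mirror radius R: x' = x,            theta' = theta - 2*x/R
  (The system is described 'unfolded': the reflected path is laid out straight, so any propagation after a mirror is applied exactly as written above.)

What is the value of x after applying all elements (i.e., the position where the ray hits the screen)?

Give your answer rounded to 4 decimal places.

Initial: x=-6.0000 theta=0.3000
After 1 (propagate distance d=7): x=-3.9000 theta=0.3000
After 2 (thin lens f=38): x=-3.9000 theta=153/380 (≈0.4026)
After 3 (propagate distance d=24): x=219/38 (≈5.7632) theta=153/380 (≈0.4026)
After 4 (thin lens f=22): x=219/38 (≈5.7632) theta=147/1045 (≈0.1407)
After 5 (propagate distance d=29): x=20571/2090 (≈9.8426) theta=147/1045 (≈0.1407)
After 6 (thin lens f=36): x=20571/2090 (≈9.8426) theta=-3329/25080 (≈-0.1327)
After 7 (propagate distance d=29 (to screen)): x=150311/25080 (≈5.9933) theta=-3329/25080 (≈-0.1327)
Rounded to 4 decimal places: x = 5.9933

Answer: 5.9933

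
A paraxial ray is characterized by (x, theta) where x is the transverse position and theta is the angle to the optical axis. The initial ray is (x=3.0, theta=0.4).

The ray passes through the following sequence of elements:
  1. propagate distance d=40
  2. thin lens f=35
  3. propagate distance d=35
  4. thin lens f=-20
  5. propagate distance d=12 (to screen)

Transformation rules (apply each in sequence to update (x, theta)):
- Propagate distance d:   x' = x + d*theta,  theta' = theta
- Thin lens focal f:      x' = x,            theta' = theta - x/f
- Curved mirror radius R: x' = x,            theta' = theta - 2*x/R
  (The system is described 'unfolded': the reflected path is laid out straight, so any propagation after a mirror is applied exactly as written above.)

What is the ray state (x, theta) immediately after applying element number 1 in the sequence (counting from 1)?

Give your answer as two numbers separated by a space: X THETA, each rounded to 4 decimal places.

Answer: 19.0000 0.4000

Derivation:
Initial: x=3.0000 theta=0.4000
After 1 (propagate distance d=40): x=19.0000 theta=0.4000
Rounded to 4 decimal places: x = 19.0000, theta = 0.4000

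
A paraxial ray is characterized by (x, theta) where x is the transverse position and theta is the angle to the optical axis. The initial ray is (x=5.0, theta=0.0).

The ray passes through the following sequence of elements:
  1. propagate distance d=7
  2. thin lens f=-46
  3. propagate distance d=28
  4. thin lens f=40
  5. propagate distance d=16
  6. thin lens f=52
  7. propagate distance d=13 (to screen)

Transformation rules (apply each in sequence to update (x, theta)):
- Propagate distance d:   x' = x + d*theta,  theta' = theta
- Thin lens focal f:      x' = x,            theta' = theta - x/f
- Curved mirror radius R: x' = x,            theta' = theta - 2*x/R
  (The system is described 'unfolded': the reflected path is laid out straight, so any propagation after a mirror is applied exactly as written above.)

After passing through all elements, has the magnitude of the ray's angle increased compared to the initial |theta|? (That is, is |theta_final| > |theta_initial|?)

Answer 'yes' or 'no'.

Initial: x=5.0000 theta=0.0000
After 1 (propagate distance d=7): x=5.0000 theta=0.0000
After 2 (thin lens f=-46): x=5.0000 theta=5/46 (≈0.1087)
After 3 (propagate distance d=28): x=185/23 (≈8.0435) theta=5/46 (≈0.1087)
After 4 (thin lens f=40): x=185/23 (≈8.0435) theta=-17/184 (≈-0.0924)
After 5 (propagate distance d=16): x=151/23 (≈6.5652) theta=-17/184 (≈-0.0924)
After 6 (thin lens f=52): x=151/23 (≈6.5652) theta=-523/2392 (≈-0.2186)
After 7 (propagate distance d=13 (to screen)): x=685/184 (≈3.7228) theta=-523/2392 (≈-0.2186)
|theta_initial|=0.0000 |theta_final|=523/2392 (≈0.2186) -> increased

Answer: yes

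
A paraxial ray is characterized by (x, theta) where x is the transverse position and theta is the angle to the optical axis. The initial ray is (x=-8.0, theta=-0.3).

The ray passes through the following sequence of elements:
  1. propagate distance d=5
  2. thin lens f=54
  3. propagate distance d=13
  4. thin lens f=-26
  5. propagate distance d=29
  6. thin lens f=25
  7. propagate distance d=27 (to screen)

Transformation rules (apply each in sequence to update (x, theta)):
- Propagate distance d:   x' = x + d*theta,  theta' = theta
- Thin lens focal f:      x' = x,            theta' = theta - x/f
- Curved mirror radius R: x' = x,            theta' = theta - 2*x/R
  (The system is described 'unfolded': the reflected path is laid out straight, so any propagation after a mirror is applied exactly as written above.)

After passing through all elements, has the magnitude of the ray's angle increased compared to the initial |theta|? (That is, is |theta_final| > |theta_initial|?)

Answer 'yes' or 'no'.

Answer: yes

Derivation:
Initial: x=-8.0000 theta=-0.3000
After 1 (propagate distance d=5): x=-9.5000 theta=-0.3000
After 2 (thin lens f=54): x=-9.5000 theta=-67/540 (≈-0.1241)
After 3 (propagate distance d=13): x=-6001/540 (≈-11.1130) theta=-67/540 (≈-0.1241)
After 4 (thin lens f=-26): x=-6001/540 (≈-11.1130) theta=-2581/4680 (≈-0.5515)
After 5 (propagate distance d=29): x=-380573/14040 (≈-27.1063) theta=-2581/4680 (≈-0.5515)
After 6 (thin lens f=25): x=-380573/14040 (≈-27.1063) theta=93499/175500 (≈0.5328)
After 7 (propagate distance d=27 (to screen)): x=-4465379/351000 (≈-12.7219) theta=93499/175500 (≈0.5328)
|theta_initial|=0.3000 |theta_final|=93499/175500 (≈0.5328) -> increased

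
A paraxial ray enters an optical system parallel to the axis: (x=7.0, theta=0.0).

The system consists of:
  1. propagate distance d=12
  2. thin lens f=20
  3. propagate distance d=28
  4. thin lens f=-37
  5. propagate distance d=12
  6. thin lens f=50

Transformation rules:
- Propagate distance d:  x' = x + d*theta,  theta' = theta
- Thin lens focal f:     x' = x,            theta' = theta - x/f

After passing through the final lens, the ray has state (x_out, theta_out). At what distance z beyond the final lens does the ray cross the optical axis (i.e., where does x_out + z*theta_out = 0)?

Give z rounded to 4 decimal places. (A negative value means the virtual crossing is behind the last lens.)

Initial: x=7.0000 theta=0.0000
After 1 (propagate distance d=12): x=7.0000 theta=0.0000
After 2 (thin lens f=20): x=7.0000 theta=-0.3500
After 3 (propagate distance d=28): x=-2.8000 theta=-0.3500
After 4 (thin lens f=-37): x=-2.8000 theta=-63/148 (≈-0.4257)
After 5 (propagate distance d=12): x=-1463/185 (≈-7.9081) theta=-63/148 (≈-0.4257)
After 6 (thin lens f=50): x=-1463/185 (≈-7.9081) theta=-4949/18500 (≈-0.2675)
z_focus = -x_out/theta_out = -(-1463/185)/(-4949/18500) = -20900/707 ≈ -29.5615
Rounded to 4 decimal places: z = -29.5615

Answer: -29.5615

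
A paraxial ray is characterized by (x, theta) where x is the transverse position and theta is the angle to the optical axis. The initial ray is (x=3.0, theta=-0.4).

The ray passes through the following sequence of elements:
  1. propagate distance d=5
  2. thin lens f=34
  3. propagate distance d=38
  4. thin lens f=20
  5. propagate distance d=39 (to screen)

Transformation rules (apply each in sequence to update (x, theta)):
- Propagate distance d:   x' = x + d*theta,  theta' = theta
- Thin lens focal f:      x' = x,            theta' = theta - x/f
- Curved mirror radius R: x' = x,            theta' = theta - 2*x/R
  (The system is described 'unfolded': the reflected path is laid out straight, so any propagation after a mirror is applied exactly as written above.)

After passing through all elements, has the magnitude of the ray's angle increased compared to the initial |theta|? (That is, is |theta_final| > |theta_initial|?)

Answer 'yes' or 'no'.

Initial: x=3.0000 theta=-0.4000
After 1 (propagate distance d=5): x=1.0000 theta=-0.4000
After 2 (thin lens f=34): x=1.0000 theta=-73/170 (≈-0.4294)
After 3 (propagate distance d=38): x=-1302/85 (≈-15.3176) theta=-73/170 (≈-0.4294)
After 4 (thin lens f=20): x=-1302/85 (≈-15.3176) theta=143/425 (≈0.3365)
After 5 (propagate distance d=39 (to screen)): x=-933/425 (≈-2.1953) theta=143/425 (≈0.3365)
|theta_initial|=0.4000 |theta_final|=143/425 (≈0.3365) -> not increased

Answer: no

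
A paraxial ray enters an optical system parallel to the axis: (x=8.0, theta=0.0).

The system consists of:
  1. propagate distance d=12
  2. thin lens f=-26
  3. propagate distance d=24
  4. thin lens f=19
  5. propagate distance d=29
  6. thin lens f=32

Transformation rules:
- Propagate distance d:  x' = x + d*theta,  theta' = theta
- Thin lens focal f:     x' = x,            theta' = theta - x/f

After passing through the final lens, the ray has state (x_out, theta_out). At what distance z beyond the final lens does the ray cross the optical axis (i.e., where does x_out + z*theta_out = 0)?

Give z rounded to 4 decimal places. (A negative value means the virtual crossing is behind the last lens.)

Answer: 1.5647

Derivation:
Initial: x=8.0000 theta=0.0000
After 1 (propagate distance d=12): x=8.0000 theta=0.0000
After 2 (thin lens f=-26): x=8.0000 theta=4/13 (≈0.3077)
After 3 (propagate distance d=24): x=200/13 (≈15.3846) theta=4/13 (≈0.3077)
After 4 (thin lens f=19): x=200/13 (≈15.3846) theta=-124/247 (≈-0.5020)
After 5 (propagate distance d=29): x=204/247 (≈0.8259) theta=-124/247 (≈-0.5020)
After 6 (thin lens f=32): x=204/247 (≈0.8259) theta=-1043/1976 (≈-0.5278)
z_focus = -x_out/theta_out = -(204/247)/(-1043/1976) = 1632/1043 ≈ 1.5647
Rounded to 4 decimal places: z = 1.5647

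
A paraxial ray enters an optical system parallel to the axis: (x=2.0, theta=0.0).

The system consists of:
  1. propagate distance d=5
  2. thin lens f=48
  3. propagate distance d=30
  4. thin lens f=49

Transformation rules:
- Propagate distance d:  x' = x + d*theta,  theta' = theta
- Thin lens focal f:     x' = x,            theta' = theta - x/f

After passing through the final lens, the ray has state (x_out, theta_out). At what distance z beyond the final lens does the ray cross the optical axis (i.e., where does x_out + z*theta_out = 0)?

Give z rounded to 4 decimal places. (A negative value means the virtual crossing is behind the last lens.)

Initial: x=2.0000 theta=0.0000
After 1 (propagate distance d=5): x=2.0000 theta=0.0000
After 2 (thin lens f=48): x=2.0000 theta=-1/24 (≈-0.0417)
After 3 (propagate distance d=30): x=0.7500 theta=-1/24 (≈-0.0417)
After 4 (thin lens f=49): x=0.7500 theta=-67/1176 (≈-0.0570)
z_focus = -x_out/theta_out = -(0.7500)/(-67/1176) = 882/67 ≈ 13.1642
Rounded to 4 decimal places: z = 13.1642

Answer: 13.1642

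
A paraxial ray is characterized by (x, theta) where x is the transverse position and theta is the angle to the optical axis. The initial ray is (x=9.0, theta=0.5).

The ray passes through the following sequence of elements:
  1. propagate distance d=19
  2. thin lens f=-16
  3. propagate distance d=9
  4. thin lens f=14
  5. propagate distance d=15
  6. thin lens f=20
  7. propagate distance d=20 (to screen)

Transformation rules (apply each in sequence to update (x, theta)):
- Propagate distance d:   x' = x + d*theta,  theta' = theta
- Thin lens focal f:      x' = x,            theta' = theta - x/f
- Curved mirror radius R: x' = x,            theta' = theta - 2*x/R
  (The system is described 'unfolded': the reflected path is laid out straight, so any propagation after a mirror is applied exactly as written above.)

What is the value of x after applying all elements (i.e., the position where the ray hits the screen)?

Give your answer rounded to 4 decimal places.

Initial: x=9.0000 theta=0.5000
After 1 (propagate distance d=19): x=18.5000 theta=0.5000
After 2 (thin lens f=-16): x=18.5000 theta=53/32 (≈1.6563)
After 3 (propagate distance d=9): x=1069/32 (≈33.4063) theta=53/32 (≈1.6563)
After 4 (thin lens f=14): x=1069/32 (≈33.4063) theta=-327/448 (≈-0.7299)
After 5 (propagate distance d=15): x=10061/448 (≈22.4576) theta=-327/448 (≈-0.7299)
After 6 (thin lens f=20): x=10061/448 (≈22.4576) theta=-16601/8960 (≈-1.8528)
After 7 (propagate distance d=20 (to screen)): x=-1635/112 (≈-14.5982) theta=-16601/8960 (≈-1.8528)
Rounded to 4 decimal places: x = -14.5982

Answer: -14.5982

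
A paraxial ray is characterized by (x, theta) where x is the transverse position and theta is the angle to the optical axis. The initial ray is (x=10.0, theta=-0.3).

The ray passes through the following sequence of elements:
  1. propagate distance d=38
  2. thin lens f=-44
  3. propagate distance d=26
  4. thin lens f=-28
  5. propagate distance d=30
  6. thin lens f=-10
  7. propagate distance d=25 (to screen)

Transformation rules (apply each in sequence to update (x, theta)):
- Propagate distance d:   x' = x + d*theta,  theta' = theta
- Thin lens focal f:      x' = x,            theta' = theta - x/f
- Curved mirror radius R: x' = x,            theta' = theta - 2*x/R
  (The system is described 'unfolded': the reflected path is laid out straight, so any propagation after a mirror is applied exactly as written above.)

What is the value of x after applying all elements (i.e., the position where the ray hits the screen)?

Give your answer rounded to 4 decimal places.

Initial: x=10.0000 theta=-0.3000
After 1 (propagate distance d=38): x=-1.4000 theta=-0.3000
After 2 (thin lens f=-44): x=-1.4000 theta=-73/220 (≈-0.3318)
After 3 (propagate distance d=26): x=-1103/110 (≈-10.0273) theta=-73/220 (≈-0.3318)
After 4 (thin lens f=-28): x=-1103/110 (≈-10.0273) theta=-425/616 (≈-0.6899)
After 5 (propagate distance d=30): x=-47317/1540 (≈-30.7253) theta=-425/616 (≈-0.6899)
After 6 (thin lens f=-10): x=-47317/1540 (≈-30.7253) theta=-28971/7700 (≈-3.7625)
After 7 (propagate distance d=25 (to screen)): x=-48043/385 (≈-124.7870) theta=-28971/7700 (≈-3.7625)
Rounded to 4 decimal places: x = -124.7870

Answer: -124.7870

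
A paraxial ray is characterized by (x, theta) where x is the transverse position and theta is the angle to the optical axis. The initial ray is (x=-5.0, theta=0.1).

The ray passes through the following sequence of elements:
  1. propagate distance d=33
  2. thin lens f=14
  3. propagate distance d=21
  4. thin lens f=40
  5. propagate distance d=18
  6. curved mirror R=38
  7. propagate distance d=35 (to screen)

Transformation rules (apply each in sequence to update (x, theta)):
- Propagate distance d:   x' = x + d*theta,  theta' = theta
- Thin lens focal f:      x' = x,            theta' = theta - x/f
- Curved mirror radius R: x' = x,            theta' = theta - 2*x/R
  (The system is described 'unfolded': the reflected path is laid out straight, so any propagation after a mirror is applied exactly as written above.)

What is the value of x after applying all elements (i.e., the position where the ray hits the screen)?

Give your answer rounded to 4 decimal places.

Initial: x=-5.0000 theta=0.1000
After 1 (propagate distance d=33): x=-1.7000 theta=0.1000
After 2 (thin lens f=14): x=-1.7000 theta=31/140 (≈0.2214)
After 3 (propagate distance d=21): x=2.9500 theta=31/140 (≈0.2214)
After 4 (thin lens f=40): x=2.9500 theta=827/5600 (≈0.1477)
After 5 (propagate distance d=18): x=15703/2800 (≈5.6082) theta=827/5600 (≈0.1477)
After 6 (curved mirror R=38): x=15703/2800 (≈5.6082) theta=-15693/106400 (≈-0.1475)
After 7 (propagate distance d=35 (to screen)): x=47459/106400 (≈0.4460) theta=-15693/106400 (≈-0.1475)
Rounded to 4 decimal places: x = 0.4460

Answer: 0.4460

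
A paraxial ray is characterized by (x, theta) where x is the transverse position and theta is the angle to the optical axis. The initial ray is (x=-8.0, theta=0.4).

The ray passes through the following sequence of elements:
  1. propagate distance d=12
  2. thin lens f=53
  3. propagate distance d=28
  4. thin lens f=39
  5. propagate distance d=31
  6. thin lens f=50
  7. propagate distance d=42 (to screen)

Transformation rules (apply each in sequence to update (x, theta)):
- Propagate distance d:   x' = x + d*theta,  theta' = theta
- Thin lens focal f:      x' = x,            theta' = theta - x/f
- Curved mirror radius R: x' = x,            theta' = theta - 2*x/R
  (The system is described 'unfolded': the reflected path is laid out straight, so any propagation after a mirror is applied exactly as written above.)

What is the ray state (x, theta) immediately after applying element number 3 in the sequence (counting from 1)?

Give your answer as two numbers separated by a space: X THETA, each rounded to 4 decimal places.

Answer: 9.6906 0.4604

Derivation:
Initial: x=-8.0000 theta=0.4000
After 1 (propagate distance d=12): x=-3.2000 theta=0.4000
After 2 (thin lens f=53): x=-3.2000 theta=122/265 (≈0.4604)
After 3 (propagate distance d=28): x=2568/265 (≈9.6906) theta=122/265 (≈0.4604)
Rounded to 4 decimal places: x = 9.6906, theta = 0.4604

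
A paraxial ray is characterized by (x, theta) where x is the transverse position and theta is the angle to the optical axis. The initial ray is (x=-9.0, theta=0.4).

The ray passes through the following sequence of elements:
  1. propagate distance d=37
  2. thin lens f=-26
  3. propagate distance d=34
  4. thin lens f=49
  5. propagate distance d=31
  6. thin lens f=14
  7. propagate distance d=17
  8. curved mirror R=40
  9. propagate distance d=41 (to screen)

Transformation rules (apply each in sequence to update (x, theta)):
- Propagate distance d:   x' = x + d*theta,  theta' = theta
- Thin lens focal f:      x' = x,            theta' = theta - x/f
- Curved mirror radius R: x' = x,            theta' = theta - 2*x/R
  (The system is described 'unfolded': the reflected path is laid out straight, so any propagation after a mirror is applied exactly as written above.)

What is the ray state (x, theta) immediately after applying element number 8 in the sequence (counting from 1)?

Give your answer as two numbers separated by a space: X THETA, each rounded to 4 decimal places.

Initial: x=-9.0000 theta=0.4000
After 1 (propagate distance d=37): x=5.8000 theta=0.4000
After 2 (thin lens f=-26): x=5.8000 theta=81/130 (≈0.6231)
After 3 (propagate distance d=34): x=1754/65 (≈26.9846) theta=81/130 (≈0.6231)
After 4 (thin lens f=49): x=1754/65 (≈26.9846) theta=461/6370 (≈0.0724)
After 5 (propagate distance d=31): x=186183/6370 (≈29.2281) theta=461/6370 (≈0.0724)
After 6 (thin lens f=14): x=186183/6370 (≈29.2281) theta=-179729/89180 (≈-2.0154)
After 7 (propagate distance d=17): x=-448831/89180 (≈-5.0329) theta=-179729/89180 (≈-2.0154)
After 8 (curved mirror R=40): x=-448831/89180 (≈-5.0329) theta=-3145749/1783600 (≈-1.7637)
Rounded to 4 decimal places: x = -5.0329, theta = -1.7637

Answer: -5.0329 -1.7637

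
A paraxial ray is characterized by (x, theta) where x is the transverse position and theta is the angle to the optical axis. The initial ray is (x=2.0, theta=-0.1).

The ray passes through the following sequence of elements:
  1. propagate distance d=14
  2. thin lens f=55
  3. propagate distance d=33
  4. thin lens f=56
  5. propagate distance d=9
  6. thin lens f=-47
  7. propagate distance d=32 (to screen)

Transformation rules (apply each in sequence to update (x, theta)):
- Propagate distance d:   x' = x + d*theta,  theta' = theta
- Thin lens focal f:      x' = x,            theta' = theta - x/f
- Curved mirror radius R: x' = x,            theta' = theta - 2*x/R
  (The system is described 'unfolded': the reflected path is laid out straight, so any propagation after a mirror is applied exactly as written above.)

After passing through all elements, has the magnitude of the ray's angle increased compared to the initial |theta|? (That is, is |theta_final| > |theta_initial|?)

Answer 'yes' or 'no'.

Initial: x=2.0000 theta=-0.1000
After 1 (propagate distance d=14): x=0.6000 theta=-0.1000
After 2 (thin lens f=55): x=0.6000 theta=-61/550 (≈-0.1109)
After 3 (propagate distance d=33): x=-3.0600 theta=-61/550 (≈-0.1109)
After 4 (thin lens f=56): x=-3.0600 theta=-1733/30800 (≈-0.0563)
After 5 (propagate distance d=9): x=-21969/6160 (≈-3.5664) theta=-1733/30800 (≈-0.0563)
After 6 (thin lens f=-47): x=-21969/6160 (≈-3.5664) theta=-1708/12925 (≈-0.1321)
After 7 (propagate distance d=32 (to screen)): x=-11284187/1447600 (≈-7.7951) theta=-1708/12925 (≈-0.1321)
|theta_initial|=0.1000 |theta_final|=1708/12925 (≈0.1321) -> increased

Answer: yes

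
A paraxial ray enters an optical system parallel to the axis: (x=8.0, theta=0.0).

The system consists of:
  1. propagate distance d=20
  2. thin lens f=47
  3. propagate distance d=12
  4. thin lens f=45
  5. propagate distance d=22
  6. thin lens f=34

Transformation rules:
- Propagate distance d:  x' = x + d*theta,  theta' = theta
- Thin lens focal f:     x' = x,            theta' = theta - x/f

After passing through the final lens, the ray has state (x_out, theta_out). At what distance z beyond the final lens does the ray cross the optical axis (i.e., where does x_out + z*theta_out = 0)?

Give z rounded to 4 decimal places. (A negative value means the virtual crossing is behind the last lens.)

Initial: x=8.0000 theta=0.0000
After 1 (propagate distance d=20): x=8.0000 theta=0.0000
After 2 (thin lens f=47): x=8.0000 theta=-8/47 (≈-0.1702)
After 3 (propagate distance d=12): x=280/47 (≈5.9574) theta=-8/47 (≈-0.1702)
After 4 (thin lens f=45): x=280/47 (≈5.9574) theta=-128/423 (≈-0.3026)
After 5 (propagate distance d=22): x=-296/423 (≈-0.6998) theta=-128/423 (≈-0.3026)
After 6 (thin lens f=34): x=-296/423 (≈-0.6998) theta=-676/2397 (≈-0.2820)
z_focus = -x_out/theta_out = -(-296/423)/(-676/2397) = -1258/507 ≈ -2.4813
Rounded to 4 decimal places: z = -2.4813

Answer: -2.4813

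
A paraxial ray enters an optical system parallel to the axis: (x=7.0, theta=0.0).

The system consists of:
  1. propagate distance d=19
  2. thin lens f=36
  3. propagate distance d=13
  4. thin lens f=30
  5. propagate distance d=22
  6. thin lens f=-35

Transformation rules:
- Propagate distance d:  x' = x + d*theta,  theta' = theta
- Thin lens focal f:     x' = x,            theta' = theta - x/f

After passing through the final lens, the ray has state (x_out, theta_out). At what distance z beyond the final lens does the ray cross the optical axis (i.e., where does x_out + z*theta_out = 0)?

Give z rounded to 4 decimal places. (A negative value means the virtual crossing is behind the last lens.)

Answer: -7.1471

Derivation:
Initial: x=7.0000 theta=0.0000
After 1 (propagate distance d=19): x=7.0000 theta=0.0000
After 2 (thin lens f=36): x=7.0000 theta=-7/36 (≈-0.1944)
After 3 (propagate distance d=13): x=161/36 (≈4.4722) theta=-7/36 (≈-0.1944)
After 4 (thin lens f=30): x=161/36 (≈4.4722) theta=-371/1080 (≈-0.3435)
After 5 (propagate distance d=22): x=-833/270 (≈-3.0852) theta=-371/1080 (≈-0.3435)
After 6 (thin lens f=-35): x=-833/270 (≈-3.0852) theta=-259/600 (≈-0.4317)
z_focus = -x_out/theta_out = -(-833/270)/(-259/600) = -2380/333 ≈ -7.1471
Rounded to 4 decimal places: z = -7.1471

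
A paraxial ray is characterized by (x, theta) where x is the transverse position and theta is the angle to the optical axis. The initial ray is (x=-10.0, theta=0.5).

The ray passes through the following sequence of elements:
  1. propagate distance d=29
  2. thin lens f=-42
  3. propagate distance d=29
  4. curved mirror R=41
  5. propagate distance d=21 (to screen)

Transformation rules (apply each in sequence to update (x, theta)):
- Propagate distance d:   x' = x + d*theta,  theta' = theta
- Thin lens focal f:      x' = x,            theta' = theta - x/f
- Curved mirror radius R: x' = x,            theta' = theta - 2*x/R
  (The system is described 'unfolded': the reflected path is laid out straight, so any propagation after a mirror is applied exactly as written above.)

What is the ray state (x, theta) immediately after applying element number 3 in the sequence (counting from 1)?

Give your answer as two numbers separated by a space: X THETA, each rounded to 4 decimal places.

Initial: x=-10.0000 theta=0.5000
After 1 (propagate distance d=29): x=4.5000 theta=0.5000
After 2 (thin lens f=-42): x=4.5000 theta=17/28 (≈0.6071)
After 3 (propagate distance d=29): x=619/28 (≈22.1071) theta=17/28 (≈0.6071)
Rounded to 4 decimal places: x = 22.1071, theta = 0.6071

Answer: 22.1071 0.6071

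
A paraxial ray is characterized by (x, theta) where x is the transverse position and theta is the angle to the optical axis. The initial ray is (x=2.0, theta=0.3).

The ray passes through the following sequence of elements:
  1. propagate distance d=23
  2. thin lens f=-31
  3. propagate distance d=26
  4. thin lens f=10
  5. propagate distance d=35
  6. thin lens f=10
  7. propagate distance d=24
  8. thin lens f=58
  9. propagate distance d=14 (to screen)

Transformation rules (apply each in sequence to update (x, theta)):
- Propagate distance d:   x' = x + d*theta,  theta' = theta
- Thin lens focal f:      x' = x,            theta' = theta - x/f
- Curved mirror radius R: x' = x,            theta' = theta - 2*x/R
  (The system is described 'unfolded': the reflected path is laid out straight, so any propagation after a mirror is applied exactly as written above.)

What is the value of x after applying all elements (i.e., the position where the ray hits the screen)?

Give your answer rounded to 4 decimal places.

Initial: x=2.0000 theta=0.3000
After 1 (propagate distance d=23): x=8.9000 theta=0.3000
After 2 (thin lens f=-31): x=8.9000 theta=91/155 (≈0.5871)
After 3 (propagate distance d=26): x=7491/310 (≈24.1645) theta=91/155 (≈0.5871)
After 4 (thin lens f=10): x=7491/310 (≈24.1645) theta=-5671/3100 (≈-1.8294)
After 5 (propagate distance d=35): x=-4943/124 (≈-39.8629) theta=-5671/3100 (≈-1.8294)
After 6 (thin lens f=10): x=-4943/124 (≈-39.8629) theta=13373/6200 (≈2.1569)
After 7 (propagate distance d=24): x=36901/3100 (≈11.9035) theta=13373/6200 (≈2.1569)
After 8 (thin lens f=58): x=36901/3100 (≈11.9035) theta=87729/44950 (≈1.9517)
After 9 (propagate distance d=14 (to screen)): x=3526541/89900 (≈39.2274) theta=87729/44950 (≈1.9517)
Rounded to 4 decimal places: x = 39.2274

Answer: 39.2274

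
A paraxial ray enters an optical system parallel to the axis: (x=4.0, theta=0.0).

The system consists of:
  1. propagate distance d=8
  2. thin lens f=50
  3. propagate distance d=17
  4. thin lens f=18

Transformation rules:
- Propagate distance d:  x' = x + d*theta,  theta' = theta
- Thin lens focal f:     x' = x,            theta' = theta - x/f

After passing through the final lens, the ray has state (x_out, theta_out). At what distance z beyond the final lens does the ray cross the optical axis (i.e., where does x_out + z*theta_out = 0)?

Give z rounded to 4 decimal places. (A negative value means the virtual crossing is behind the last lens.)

Answer: 11.6471

Derivation:
Initial: x=4.0000 theta=0.0000
After 1 (propagate distance d=8): x=4.0000 theta=0.0000
After 2 (thin lens f=50): x=4.0000 theta=-0.0800
After 3 (propagate distance d=17): x=2.6400 theta=-0.0800
After 4 (thin lens f=18): x=2.6400 theta=-17/75 (≈-0.2267)
z_focus = -x_out/theta_out = -(2.6400)/(-17/75) = 198/17 ≈ 11.6471
Rounded to 4 decimal places: z = 11.6471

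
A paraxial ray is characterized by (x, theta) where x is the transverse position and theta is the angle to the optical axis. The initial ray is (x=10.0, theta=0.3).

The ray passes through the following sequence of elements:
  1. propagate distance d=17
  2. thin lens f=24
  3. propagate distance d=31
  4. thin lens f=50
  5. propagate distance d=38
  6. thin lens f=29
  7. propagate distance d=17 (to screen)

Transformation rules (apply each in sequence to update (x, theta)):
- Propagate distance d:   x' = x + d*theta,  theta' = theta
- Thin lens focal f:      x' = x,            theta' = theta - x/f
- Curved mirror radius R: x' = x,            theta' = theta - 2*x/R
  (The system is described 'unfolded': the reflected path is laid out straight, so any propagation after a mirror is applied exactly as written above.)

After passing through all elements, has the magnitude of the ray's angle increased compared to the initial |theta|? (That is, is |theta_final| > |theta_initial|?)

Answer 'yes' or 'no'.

Initial: x=10.0000 theta=0.3000
After 1 (propagate distance d=17): x=15.1000 theta=0.3000
After 2 (thin lens f=24): x=15.1000 theta=-79/240 (≈-0.3292)
After 3 (propagate distance d=31): x=235/48 (≈4.8958) theta=-79/240 (≈-0.3292)
After 4 (thin lens f=50): x=235/48 (≈4.8958) theta=-41/96 (≈-0.4271)
After 5 (propagate distance d=38): x=-34/3 (≈-11.3333) theta=-41/96 (≈-0.4271)
After 6 (thin lens f=29): x=-34/3 (≈-11.3333) theta=-101/2784 (≈-0.0363)
After 7 (propagate distance d=17 (to screen)): x=-33269/2784 (≈-11.9501) theta=-101/2784 (≈-0.0363)
|theta_initial|=0.3000 |theta_final|=101/2784 (≈0.0363) -> not increased

Answer: no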